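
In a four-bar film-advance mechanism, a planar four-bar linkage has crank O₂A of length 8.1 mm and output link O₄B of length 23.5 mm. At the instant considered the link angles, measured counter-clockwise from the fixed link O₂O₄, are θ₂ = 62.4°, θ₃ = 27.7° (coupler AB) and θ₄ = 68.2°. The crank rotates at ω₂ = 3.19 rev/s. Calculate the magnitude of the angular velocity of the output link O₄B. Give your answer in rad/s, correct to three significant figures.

ω₂ = 20.04 rad/s (from 3.19 rev/s).
Differentiating the loop-closure r₂e^{iθ₂}+r₃e^{iθ₃}=r₁+r₄e^{iθ₄} gives r₂ω₂e^{iθ₂}+r₃ω₃e^{iθ₃}=r₄ω₄e^{iθ₄}.
Eliminating the other unknown: ω₄ = r₂ω₂ sin(θ₂−θ₃) / [r₄ sin(θ₄−θ₃)].
Numerator sine = +0.56928; denominator sine = +0.64945.
Result = 0.0081·20.04·(+0.56928) / (0.0235·(+0.64945)) = +6.0558 rad/s; magnitude 6.0558 rad/s.

6.06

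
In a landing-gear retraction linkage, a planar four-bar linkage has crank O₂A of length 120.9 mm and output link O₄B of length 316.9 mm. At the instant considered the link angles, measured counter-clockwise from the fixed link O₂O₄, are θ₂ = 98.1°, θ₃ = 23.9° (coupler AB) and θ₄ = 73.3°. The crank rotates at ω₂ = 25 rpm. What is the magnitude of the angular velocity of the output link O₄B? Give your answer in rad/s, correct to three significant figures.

ω₂ = 2.618 rad/s (from 25 rpm).
Differentiating the loop-closure r₂e^{iθ₂}+r₃e^{iθ₃}=r₁+r₄e^{iθ₄} gives r₂ω₂e^{iθ₂}+r₃ω₃e^{iθ₃}=r₄ω₄e^{iθ₄}.
Eliminating the other unknown: ω₄ = r₂ω₂ sin(θ₂−θ₃) / [r₄ sin(θ₄−θ₃)].
Numerator sine = +0.96222; denominator sine = +0.75927.
Result = 0.1209·2.618·(+0.96222) / (0.3169·(+0.75927)) = +1.2658 rad/s; magnitude 1.2658 rad/s.

1.27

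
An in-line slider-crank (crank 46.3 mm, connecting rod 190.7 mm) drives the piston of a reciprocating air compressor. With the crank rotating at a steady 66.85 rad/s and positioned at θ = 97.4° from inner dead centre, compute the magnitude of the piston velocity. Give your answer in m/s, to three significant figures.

ω = 66.85 rad/s
For an in-line slider-crank, x = r cosθ + √(L² − r² sin²θ), so v = −rω sinθ·[1 + r cosθ/√(L² − r² sin²θ)].
With r = 0.0463 m, L = 0.1907 m, θ = 97.4°: √(L² − r² sin²θ) = 0.18509 m.
v = −0.0463·66.85·0.99167·[1 + 0.0463·-0.12880/0.18509] = -2.9705 m/s.
|v| = 2.9705 m/s.

2.97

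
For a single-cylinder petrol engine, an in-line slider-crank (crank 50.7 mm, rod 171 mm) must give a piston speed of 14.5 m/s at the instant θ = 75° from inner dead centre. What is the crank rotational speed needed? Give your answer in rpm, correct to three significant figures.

2620

For an in-line slider-crank, |v_piston| = rω|sinθ|·[1 + r cosθ/√(L² − r² sin²θ)].
With r = 0.0507 m, L = 0.171 m, θ = 75°: the bracketed kinematic factor |dx/dθ| = 0.052895 m.
ω = v/|dx/dθ| = 14.5/0.052895 = 274.13 rad/s.
N = 60ω/(2π) = 2617.7 rpm.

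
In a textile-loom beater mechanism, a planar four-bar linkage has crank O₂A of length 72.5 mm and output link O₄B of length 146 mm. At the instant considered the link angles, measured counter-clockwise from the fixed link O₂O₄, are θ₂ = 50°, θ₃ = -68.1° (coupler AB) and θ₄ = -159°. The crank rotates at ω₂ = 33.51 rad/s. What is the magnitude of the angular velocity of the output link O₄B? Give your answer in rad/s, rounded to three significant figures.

14.7

ω₂ = 33.51 rad/s
Differentiating the loop-closure r₂e^{iθ₂}+r₃e^{iθ₃}=r₁+r₄e^{iθ₄} gives r₂ω₂e^{iθ₂}+r₃ω₃e^{iθ₃}=r₄ω₄e^{iθ₄}.
Eliminating the other unknown: ω₄ = r₂ω₂ sin(θ₂−θ₃) / [r₄ sin(θ₄−θ₃)].
Numerator sine = +0.88213; denominator sine = -0.99988.
Result = 0.0725·33.51·(+0.88213) / (0.146·(-0.99988)) = -14.681 rad/s; magnitude 14.681 rad/s.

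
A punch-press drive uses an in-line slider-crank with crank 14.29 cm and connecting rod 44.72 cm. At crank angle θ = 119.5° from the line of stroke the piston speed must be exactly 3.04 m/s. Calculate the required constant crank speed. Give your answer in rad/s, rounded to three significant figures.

For an in-line slider-crank, |v_piston| = rω|sinθ|·[1 + r cosθ/√(L² − r² sin²θ)].
With r = 0.1429 m, L = 0.4472 m, θ = 119.5°: the bracketed kinematic factor |dx/dθ| = 0.104 m.
ω = v/|dx/dθ| = 3.04/0.104 = 29.231 rad/s.

29.2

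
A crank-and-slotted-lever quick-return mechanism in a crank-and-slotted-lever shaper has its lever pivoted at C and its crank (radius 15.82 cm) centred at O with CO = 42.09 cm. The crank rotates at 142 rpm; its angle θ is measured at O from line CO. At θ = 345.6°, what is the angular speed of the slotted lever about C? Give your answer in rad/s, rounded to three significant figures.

ω = 14.87 rad/s (from 142 rpm).
Crank pin A relative to C: A = (d + r cosθ, r sinθ); lever angle φ = atan2(r sinθ, d + r cosθ).
Differentiating tanφ: φ̇ = rω(d cosθ + r)/(d² + r² + 2dr cosθ).
d² + r² + 2dr cosθ = |CA|² = 0.331173 m²;  d cosθ + r = +0.56588 m.
|ω_lever| = |0.1582·14.87·+0.56588| / 0.331173 = 4.0197 rad/s.

4.02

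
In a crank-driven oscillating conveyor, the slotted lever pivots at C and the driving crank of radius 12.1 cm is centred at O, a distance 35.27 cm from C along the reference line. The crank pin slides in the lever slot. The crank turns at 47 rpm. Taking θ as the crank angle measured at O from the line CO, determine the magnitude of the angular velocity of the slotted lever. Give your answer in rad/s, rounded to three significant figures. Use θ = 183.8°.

2.55

ω = 4.922 rad/s (from 47 rpm).
Crank pin A relative to C: A = (d + r cosθ, r sinθ); lever angle φ = atan2(r sinθ, d + r cosθ).
Differentiating tanφ: φ̇ = rω(d cosθ + r)/(d² + r² + 2dr cosθ).
d² + r² + 2dr cosθ = |CA|² = 0.0538725 m²;  d cosθ + r = -0.23092 m.
|ω_lever| = |0.121·4.922·-0.23092| / 0.0538725 = 2.5528 rad/s.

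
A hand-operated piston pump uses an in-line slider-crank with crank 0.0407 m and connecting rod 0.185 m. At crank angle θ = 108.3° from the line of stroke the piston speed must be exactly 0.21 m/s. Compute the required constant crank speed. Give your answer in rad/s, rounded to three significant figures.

5.85

For an in-line slider-crank, |v_piston| = rω|sinθ|·[1 + r cosθ/√(L² − r² sin²θ)].
With r = 0.0407 m, L = 0.185 m, θ = 108.3°: the bracketed kinematic factor |dx/dθ| = 0.035912 m.
ω = v/|dx/dθ| = 0.21/0.035912 = 5.8476 rad/s.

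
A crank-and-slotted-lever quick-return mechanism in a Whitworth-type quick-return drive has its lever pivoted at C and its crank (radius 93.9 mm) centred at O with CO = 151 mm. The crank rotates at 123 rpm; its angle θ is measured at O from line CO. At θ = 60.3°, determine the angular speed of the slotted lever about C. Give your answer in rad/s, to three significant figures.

ω = 12.88 rad/s (from 123 rpm).
Crank pin A relative to C: A = (d + r cosθ, r sinθ); lever angle φ = atan2(r sinθ, d + r cosθ).
Differentiating tanφ: φ̇ = rω(d cosθ + r)/(d² + r² + 2dr cosθ).
d² + r² + 2dr cosθ = |CA|² = 0.0456683 m²;  d cosθ + r = +0.16871 m.
|ω_lever| = |0.0939·12.88·+0.16871| / 0.0456683 = 4.4682 rad/s.

4.47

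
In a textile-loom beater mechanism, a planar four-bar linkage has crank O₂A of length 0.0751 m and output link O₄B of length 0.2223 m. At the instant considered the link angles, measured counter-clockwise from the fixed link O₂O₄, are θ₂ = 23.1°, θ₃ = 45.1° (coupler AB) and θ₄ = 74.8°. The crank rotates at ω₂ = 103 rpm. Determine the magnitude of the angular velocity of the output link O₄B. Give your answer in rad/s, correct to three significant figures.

2.76

ω₂ = 10.79 rad/s (from 103 rpm).
Differentiating the loop-closure r₂e^{iθ₂}+r₃e^{iθ₃}=r₁+r₄e^{iθ₄} gives r₂ω₂e^{iθ₂}+r₃ω₃e^{iθ₃}=r₄ω₄e^{iθ₄}.
Eliminating the other unknown: ω₄ = r₂ω₂ sin(θ₂−θ₃) / [r₄ sin(θ₄−θ₃)].
Numerator sine = -0.37461; denominator sine = +0.49546.
Result = 0.0751·10.79·(-0.37461) / (0.2223·(+0.49546)) = -2.7551 rad/s; magnitude 2.7551 rad/s.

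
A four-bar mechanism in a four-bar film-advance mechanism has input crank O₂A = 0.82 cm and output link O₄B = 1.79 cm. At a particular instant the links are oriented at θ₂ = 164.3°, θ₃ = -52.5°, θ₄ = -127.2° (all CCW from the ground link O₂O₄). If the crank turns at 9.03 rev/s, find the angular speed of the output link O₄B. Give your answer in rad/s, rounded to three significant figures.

16.1

ω₂ = 56.74 rad/s (from 9.03 rev/s).
Differentiating the loop-closure r₂e^{iθ₂}+r₃e^{iθ₃}=r₁+r₄e^{iθ₄} gives r₂ω₂e^{iθ₂}+r₃ω₃e^{iθ₃}=r₄ω₄e^{iθ₄}.
Eliminating the other unknown: ω₄ = r₂ω₂ sin(θ₂−θ₃) / [r₄ sin(θ₄−θ₃)].
Numerator sine = -0.59902; denominator sine = -0.96456.
Result = 0.0082·56.74·(-0.59902) / (0.0179·(-0.96456)) = +16.142 rad/s; magnitude 16.142 rad/s.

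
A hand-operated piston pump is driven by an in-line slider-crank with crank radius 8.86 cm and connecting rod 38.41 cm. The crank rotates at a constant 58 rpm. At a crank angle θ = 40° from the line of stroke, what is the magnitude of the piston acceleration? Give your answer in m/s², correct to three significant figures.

ω = 2π·58/60 = 6.074 rad/s
x(θ) = r cosθ + √(L² − r² sin²θ); with ω constant, a = ω²·d²x/dθ².
d²x/dθ² = −r cosθ − r²(cos2θ)/√u − r⁴ sin²2θ/(4u^{3/2}),  u = L² − r² sin²θ = 0.144289 m².
Substituting r = 0.0886 m, L = 0.3841 m, θ = 40°: d²x/dθ² = -0.071733 m.
a = ω²·d²x/dθ² = (6.074)²·(-0.071733) = -2.6462 m/s²;  |a| = 2.6462 m/s².

2.65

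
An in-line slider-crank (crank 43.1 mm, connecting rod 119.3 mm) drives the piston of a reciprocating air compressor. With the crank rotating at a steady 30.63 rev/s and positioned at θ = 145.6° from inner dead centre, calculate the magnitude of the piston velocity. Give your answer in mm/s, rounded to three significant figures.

3260

ω = 2π·30.6 = 192.5 rad/s
For an in-line slider-crank, x = r cosθ + √(L² − r² sin²θ), so v = −rω sinθ·[1 + r cosθ/√(L² − r² sin²θ)].
With r = 0.0431 m, L = 0.1193 m, θ = 145.6°: √(L² − r² sin²θ) = 0.11679 m.
v = −0.0431·192.5·0.56497·[1 + 0.0431·-0.82511/0.11679] = -3.2593 m/s.
|v| = 3.2593 m/s = 3259.3 mm/s.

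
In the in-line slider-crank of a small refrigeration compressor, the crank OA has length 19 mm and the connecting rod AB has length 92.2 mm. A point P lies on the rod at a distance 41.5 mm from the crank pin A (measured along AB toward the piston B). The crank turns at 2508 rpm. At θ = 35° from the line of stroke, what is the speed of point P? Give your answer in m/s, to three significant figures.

3.81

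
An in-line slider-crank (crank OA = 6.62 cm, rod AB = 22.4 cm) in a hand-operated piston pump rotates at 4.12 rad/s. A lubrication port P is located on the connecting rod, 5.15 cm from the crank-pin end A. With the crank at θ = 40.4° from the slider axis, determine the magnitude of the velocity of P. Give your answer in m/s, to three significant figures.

ω = 4.12 rad/s.  Crank-pin speed |V_A| = rω = 0.27274 m/s, perpendicular to OA.
Rod angle: sinφ = −(r/L) sinθ ⇒ φ = -11.043°; ω_rod = −rω cosθ/√(L²−r²sin²θ) = -0.94475 rad/s.
V_P = V_A + ω_rod × AP, with AP = 0.0515 m along the rod.
Components: V_Px = −rω sinθ − a·ω_rod·sinφ = -0.18609 m/s;  V_Py = rω cosθ + a·ω_rod·cosφ = +0.15995 m/s.
|V_P| = √(V_Px² + V_Py²) = 0.24539 m/s.

0.245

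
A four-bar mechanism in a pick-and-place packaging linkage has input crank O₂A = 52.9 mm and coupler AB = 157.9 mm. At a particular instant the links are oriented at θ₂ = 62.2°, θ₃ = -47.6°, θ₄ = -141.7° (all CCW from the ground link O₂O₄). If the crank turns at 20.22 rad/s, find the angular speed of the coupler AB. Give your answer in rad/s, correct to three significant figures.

2.75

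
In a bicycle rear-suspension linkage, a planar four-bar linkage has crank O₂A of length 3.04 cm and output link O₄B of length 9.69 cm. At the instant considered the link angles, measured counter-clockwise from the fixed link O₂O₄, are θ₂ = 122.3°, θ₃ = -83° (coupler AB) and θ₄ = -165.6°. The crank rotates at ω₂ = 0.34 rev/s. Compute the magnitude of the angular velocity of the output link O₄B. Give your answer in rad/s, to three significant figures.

0.289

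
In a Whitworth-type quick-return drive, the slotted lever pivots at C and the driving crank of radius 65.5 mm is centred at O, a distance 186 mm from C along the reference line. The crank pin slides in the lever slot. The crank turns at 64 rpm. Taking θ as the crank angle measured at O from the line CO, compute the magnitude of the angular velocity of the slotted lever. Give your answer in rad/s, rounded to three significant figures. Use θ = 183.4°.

ω = 6.702 rad/s (from 64 rpm).
Crank pin A relative to C: A = (d + r cosθ, r sinθ); lever angle φ = atan2(r sinθ, d + r cosθ).
Differentiating tanφ: φ̇ = rω(d cosθ + r)/(d² + r² + 2dr cosθ).
d² + r² + 2dr cosθ = |CA|² = 0.0145631 m²;  d cosθ + r = -0.12017 m.
|ω_lever| = |0.0655·6.702·-0.12017| / 0.0145631 = 3.6224 rad/s.

3.62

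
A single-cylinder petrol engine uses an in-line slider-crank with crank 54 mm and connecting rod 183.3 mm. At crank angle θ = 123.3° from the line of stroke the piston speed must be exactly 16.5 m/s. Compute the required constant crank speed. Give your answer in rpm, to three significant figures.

4190

For an in-line slider-crank, |v_piston| = rω|sinθ|·[1 + r cosθ/√(L² − r² sin²θ)].
With r = 0.054 m, L = 0.1833 m, θ = 123.3°: the bracketed kinematic factor |dx/dθ| = 0.037602 m.
ω = v/|dx/dθ| = 16.5/0.037602 = 438.81 rad/s.
N = 60ω/(2π) = 4190.3 rpm.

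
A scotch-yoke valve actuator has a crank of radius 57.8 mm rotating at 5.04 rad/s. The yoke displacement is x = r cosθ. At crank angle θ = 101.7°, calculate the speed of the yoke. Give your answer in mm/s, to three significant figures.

285

ω = 5.04 rad/s
x = r cosθ ⇒ ẋ = −rω sinθ.
|v| = rω|sinθ| = 0.0578·5.04·|sin 101.7°| = 0.28526 m/s = 285.26 mm/s.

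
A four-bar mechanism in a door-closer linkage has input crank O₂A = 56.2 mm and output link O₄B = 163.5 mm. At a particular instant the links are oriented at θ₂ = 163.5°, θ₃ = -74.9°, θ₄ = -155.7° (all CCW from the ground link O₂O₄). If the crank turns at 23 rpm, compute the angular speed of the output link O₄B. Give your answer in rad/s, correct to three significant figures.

0.714

ω₂ = 2.409 rad/s (from 23 rpm).
Differentiating the loop-closure r₂e^{iθ₂}+r₃e^{iθ₃}=r₁+r₄e^{iθ₄} gives r₂ω₂e^{iθ₂}+r₃ω₃e^{iθ₃}=r₄ω₄e^{iθ₄}.
Eliminating the other unknown: ω₄ = r₂ω₂ sin(θ₂−θ₃) / [r₄ sin(θ₄−θ₃)].
Numerator sine = -0.85173; denominator sine = -0.98714.
Result = 0.0562·2.409·(-0.85173) / (0.1635·(-0.98714)) = +0.71433 rad/s; magnitude 0.71433 rad/s.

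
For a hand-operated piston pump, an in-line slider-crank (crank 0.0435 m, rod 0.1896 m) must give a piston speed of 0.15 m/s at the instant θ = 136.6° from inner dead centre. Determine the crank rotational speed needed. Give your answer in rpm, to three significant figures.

For an in-line slider-crank, |v_piston| = rω|sinθ|·[1 + r cosθ/√(L² − r² sin²θ)].
With r = 0.0435 m, L = 0.1896 m, θ = 136.6°: the bracketed kinematic factor |dx/dθ| = 0.024843 m.
ω = v/|dx/dθ| = 0.15/0.024843 = 6.0379 rad/s.
N = 60ω/(2π) = 57.658 rpm.

57.7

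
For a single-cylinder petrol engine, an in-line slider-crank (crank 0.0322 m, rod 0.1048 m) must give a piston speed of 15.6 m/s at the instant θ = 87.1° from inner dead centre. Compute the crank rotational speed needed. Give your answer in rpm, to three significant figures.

For an in-line slider-crank, |v_piston| = rω|sinθ|·[1 + r cosθ/√(L² − r² sin²θ)].
With r = 0.0322 m, L = 0.1048 m, θ = 87.1°: the bracketed kinematic factor |dx/dθ| = 0.032684 m.
ω = v/|dx/dθ| = 15.6/0.032684 = 477.3 rad/s.
N = 60ω/(2π) = 4557.9 rpm.

4560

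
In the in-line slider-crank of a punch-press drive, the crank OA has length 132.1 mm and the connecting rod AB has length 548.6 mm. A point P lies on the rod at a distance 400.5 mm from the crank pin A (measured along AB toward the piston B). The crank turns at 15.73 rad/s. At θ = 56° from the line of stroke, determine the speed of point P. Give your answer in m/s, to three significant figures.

1.92

ω = 15.73 rad/s.  Crank-pin speed |V_A| = rω = 2.0779 m/s, perpendicular to OA.
Rod angle: sinφ = −(r/L) sinθ ⇒ φ = -11.515°; ω_rod = −rω cosθ/√(L²−r²sin²θ) = -2.1616 rad/s.
V_P = V_A + ω_rod × AP, with AP = 0.4005 m along the rod.
Components: V_Px = −rω sinθ − a·ω_rod·sinφ = -1.8955 m/s;  V_Py = rω cosθ + a·ω_rod·cosφ = +0.31368 m/s.
|V_P| = √(V_Px² + V_Py²) = 1.9213 m/s.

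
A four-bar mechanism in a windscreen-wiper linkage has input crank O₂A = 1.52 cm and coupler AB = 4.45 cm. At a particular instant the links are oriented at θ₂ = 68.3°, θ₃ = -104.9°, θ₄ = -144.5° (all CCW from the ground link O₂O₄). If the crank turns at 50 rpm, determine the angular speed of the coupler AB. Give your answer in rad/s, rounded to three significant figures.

ω₂ = 5.236 rad/s (from 50 rpm).
Differentiating the loop-closure r₂e^{iθ₂}+r₃e^{iθ₃}=r₁+r₄e^{iθ₄} gives r₂ω₂e^{iθ₂}+r₃ω₃e^{iθ₃}=r₄ω₄e^{iθ₄}.
Eliminating the other unknown: ω₃ = r₂ω₂ sin(θ₄−θ₂) / [r₃ sin(θ₃−θ₄)].
Numerator sine = +0.54171; denominator sine = +0.63742.
Result = 0.0152·5.236·(+0.54171) / (0.0445·(+0.63742)) = +1.5199 rad/s; magnitude 1.5199 rad/s.

1.52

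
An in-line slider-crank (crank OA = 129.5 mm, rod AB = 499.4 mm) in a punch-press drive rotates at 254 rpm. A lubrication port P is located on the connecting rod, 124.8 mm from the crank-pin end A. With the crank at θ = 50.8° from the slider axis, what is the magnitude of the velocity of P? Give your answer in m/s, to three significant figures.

3.22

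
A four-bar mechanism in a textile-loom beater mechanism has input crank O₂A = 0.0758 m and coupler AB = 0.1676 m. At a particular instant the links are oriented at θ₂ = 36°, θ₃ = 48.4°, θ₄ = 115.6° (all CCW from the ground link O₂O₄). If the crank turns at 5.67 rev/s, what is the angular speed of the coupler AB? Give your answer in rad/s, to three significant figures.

17.2

ω₂ = 35.63 rad/s (from 5.67 rev/s).
Differentiating the loop-closure r₂e^{iθ₂}+r₃e^{iθ₃}=r₁+r₄e^{iθ₄} gives r₂ω₂e^{iθ₂}+r₃ω₃e^{iθ₃}=r₄ω₄e^{iθ₄}.
Eliminating the other unknown: ω₃ = r₂ω₂ sin(θ₄−θ₂) / [r₃ sin(θ₃−θ₄)].
Numerator sine = +0.98357; denominator sine = -0.92186.
Result = 0.0758·35.63·(+0.98357) / (0.1676·(-0.92186)) = -17.191 rad/s; magnitude 17.191 rad/s.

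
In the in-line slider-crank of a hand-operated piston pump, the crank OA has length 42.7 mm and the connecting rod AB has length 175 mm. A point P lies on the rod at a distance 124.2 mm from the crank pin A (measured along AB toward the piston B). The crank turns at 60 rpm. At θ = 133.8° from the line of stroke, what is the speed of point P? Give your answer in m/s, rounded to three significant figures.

0.178

ω = 6.283 rad/s.  Crank-pin speed |V_A| = rω = 0.26829 m/s, perpendicular to OA.
Rod angle: sinφ = −(r/L) sinθ ⇒ φ = -10.143°; ω_rod = −rω cosθ/√(L²−r²sin²θ) = +1.078 rad/s.
V_P = V_A + ω_rod × AP, with AP = 0.1242 m along the rod.
Components: V_Px = −rω sinθ − a·ω_rod·sinφ = -0.17006 m/s;  V_Py = rω cosθ + a·ω_rod·cosφ = -0.053905 m/s.
|V_P| = √(V_Px² + V_Py²) = 0.1784 m/s.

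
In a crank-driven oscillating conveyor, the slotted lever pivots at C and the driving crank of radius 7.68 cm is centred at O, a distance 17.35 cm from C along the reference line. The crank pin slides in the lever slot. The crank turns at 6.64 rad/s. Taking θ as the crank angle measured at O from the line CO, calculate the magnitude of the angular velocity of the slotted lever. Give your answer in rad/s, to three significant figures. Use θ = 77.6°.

1.39

ω = 6.64 rad/s
Crank pin A relative to C: A = (d + r cosθ, r sinθ); lever angle φ = atan2(r sinθ, d + r cosθ).
Differentiating tanφ: φ̇ = rω(d cosθ + r)/(d² + r² + 2dr cosθ).
d² + r² + 2dr cosθ = |CA|² = 0.0417231 m²;  d cosθ + r = +0.11406 m.
|ω_lever| = |0.0768·6.64·+0.11406| / 0.0417231 = 1.394 rad/s.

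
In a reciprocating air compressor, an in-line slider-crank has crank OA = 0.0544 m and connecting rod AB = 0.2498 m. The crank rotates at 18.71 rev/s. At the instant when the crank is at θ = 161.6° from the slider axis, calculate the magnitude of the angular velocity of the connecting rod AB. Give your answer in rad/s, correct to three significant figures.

ω = 117.6 rad/s (converted from 18.71 rev/s).
The rod makes angle φ with the slider axis where L sinφ = r sinθ; differentiating, L cosφ·φ̇ = r ω cosθ.
L cosφ = √(L² − r² sin²θ) = 0.24921 m.
|ω_rod| = r ω |cosθ| / √(L² − r² sin²θ) = 0.0544·117.6·0.94888/0.24921 = 24.35 rad/s.

24.3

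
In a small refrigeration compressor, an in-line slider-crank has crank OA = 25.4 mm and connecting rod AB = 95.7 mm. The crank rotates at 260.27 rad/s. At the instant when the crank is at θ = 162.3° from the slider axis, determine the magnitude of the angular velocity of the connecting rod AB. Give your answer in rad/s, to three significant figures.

66.0

ω = 260.3 rad/s
The rod makes angle φ with the slider axis where L sinφ = r sinθ; differentiating, L cosφ·φ̇ = r ω cosθ.
L cosφ = √(L² − r² sin²θ) = 0.095388 m.
|ω_rod| = r ω |cosθ| / √(L² − r² sin²θ) = 0.0254·260.3·0.95266/0.095388 = 66.024 rad/s.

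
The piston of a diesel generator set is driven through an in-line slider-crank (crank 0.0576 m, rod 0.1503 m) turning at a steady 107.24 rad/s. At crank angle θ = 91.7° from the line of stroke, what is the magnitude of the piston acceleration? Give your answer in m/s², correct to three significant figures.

294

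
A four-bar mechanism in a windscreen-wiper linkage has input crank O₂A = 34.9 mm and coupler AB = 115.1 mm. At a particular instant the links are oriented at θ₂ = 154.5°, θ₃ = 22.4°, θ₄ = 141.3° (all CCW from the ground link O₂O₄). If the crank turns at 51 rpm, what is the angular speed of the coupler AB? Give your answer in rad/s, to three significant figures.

0.422

ω₂ = 5.341 rad/s (from 51 rpm).
Differentiating the loop-closure r₂e^{iθ₂}+r₃e^{iθ₃}=r₁+r₄e^{iθ₄} gives r₂ω₂e^{iθ₂}+r₃ω₃e^{iθ₃}=r₄ω₄e^{iθ₄}.
Eliminating the other unknown: ω₃ = r₂ω₂ sin(θ₄−θ₂) / [r₃ sin(θ₃−θ₄)].
Numerator sine = -0.22835; denominator sine = -0.87546.
Result = 0.0349·5.341·(-0.22835) / (0.1151·(-0.87546)) = +0.42239 rad/s; magnitude 0.42239 rad/s.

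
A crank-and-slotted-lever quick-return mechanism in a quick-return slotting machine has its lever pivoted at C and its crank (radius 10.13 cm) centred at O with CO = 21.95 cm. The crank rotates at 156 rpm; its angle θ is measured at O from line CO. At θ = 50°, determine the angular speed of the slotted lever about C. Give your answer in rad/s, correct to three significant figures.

ω = 16.34 rad/s (from 156 rpm).
Crank pin A relative to C: A = (d + r cosθ, r sinθ); lever angle φ = atan2(r sinθ, d + r cosθ).
Differentiating tanφ: φ̇ = rω(d cosθ + r)/(d² + r² + 2dr cosθ).
d² + r² + 2dr cosθ = |CA|² = 0.0870272 m²;  d cosθ + r = +0.24239 m.
|ω_lever| = |0.1013·16.34·+0.24239| / 0.0870272 = 4.6092 rad/s.

4.61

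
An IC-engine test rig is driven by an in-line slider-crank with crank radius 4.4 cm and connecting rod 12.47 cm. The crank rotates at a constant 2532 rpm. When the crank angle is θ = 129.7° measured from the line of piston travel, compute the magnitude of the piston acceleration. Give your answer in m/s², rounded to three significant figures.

2150

ω = 2π·2532/60 = 265.2 rad/s
x(θ) = r cosθ + √(L² − r² sin²θ); with ω constant, a = ω²·d²x/dθ².
d²x/dθ² = −r cosθ − r²(cos2θ)/√u − r⁴ sin²2θ/(4u^{3/2}),  u = L² − r² sin²θ = 0.014404 m².
Substituting r = 0.044 m, L = 0.1247 m, θ = 129.7°: d²x/dθ² = +0.030549 m.
a = ω²·d²x/dθ² = (265.2)²·(+0.030549) = +2147.8 m/s²;  |a| = 2147.8 m/s².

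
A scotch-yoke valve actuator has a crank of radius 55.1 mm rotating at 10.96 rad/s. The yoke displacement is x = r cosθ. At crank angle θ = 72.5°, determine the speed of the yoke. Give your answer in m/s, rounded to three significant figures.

0.576

ω = 10.96 rad/s
x = r cosθ ⇒ ẋ = −rω sinθ.
|v| = rω|sinθ| = 0.0551·10.96·|sin 72.5°| = 0.57595 m/s.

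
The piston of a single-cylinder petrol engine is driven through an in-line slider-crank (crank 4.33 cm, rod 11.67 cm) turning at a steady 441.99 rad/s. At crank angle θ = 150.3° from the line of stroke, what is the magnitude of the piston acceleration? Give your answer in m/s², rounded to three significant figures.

ω = 442 rad/s
x(θ) = r cosθ + √(L² − r² sin²θ); with ω constant, a = ω²·d²x/dθ².
d²x/dθ² = −r cosθ − r²(cos2θ)/√u − r⁴ sin²2θ/(4u^{3/2}),  u = L² − r² sin²θ = 0.0131586 m².
Substituting r = 0.0433 m, L = 0.1167 m, θ = 150.3°: d²x/dθ² = +0.02886 m.
a = ω²·d²x/dθ² = (442)²·(+0.02886) = +5638 m/s²;  |a| = 5638 m/s².

5640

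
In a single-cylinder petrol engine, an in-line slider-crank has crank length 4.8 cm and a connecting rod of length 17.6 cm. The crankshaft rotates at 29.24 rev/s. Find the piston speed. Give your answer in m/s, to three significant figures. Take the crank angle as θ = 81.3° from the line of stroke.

ω = 2π·29.2 = 183.7 rad/s
For an in-line slider-crank, x = r cosθ + √(L² − r² sin²θ), so v = −rω sinθ·[1 + r cosθ/√(L² − r² sin²θ)].
With r = 0.048 m, L = 0.176 m, θ = 81.3°: √(L² − r² sin²θ) = 0.16948 m.
v = −0.048·183.7·0.98849·[1 + 0.048·0.15126/0.16948] = -9.0905 m/s.
|v| = 9.0905 m/s.

9.09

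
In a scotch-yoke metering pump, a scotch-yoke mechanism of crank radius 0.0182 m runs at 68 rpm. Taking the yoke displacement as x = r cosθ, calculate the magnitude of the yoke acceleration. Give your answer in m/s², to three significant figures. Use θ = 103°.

0.208

ω = 7.121 rad/s (from 68 rpm).
x = r cosθ ⇒ ẍ = −rω² cosθ (ω constant).
|a| = rω²|cosθ| = 0.0182·(7.121)²·|cos 103°| = 0.2076 m/s².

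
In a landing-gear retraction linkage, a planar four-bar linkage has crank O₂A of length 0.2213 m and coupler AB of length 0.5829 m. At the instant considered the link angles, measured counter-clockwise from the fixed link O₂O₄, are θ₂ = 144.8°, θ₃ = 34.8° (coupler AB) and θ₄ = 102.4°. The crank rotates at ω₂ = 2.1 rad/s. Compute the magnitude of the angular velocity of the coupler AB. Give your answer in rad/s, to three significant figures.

ω₂ = 2.1 rad/s
Differentiating the loop-closure r₂e^{iθ₂}+r₃e^{iθ₃}=r₁+r₄e^{iθ₄} gives r₂ω₂e^{iθ₂}+r₃ω₃e^{iθ₃}=r₄ω₄e^{iθ₄}.
Eliminating the other unknown: ω₃ = r₂ω₂ sin(θ₄−θ₂) / [r₃ sin(θ₃−θ₄)].
Numerator sine = -0.67430; denominator sine = -0.92455.
Result = 0.2213·2.1·(-0.67430) / (0.5829·(-0.92455)) = +0.58148 rad/s; magnitude 0.58148 rad/s.

0.581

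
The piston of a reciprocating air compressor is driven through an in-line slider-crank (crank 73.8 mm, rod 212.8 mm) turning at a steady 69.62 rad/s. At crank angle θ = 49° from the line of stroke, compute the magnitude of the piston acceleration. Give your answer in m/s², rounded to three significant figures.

ω = 69.62 rad/s
x(θ) = r cosθ + √(L² − r² sin²θ); with ω constant, a = ω²·d²x/dθ².
d²x/dθ² = −r cosθ − r²(cos2θ)/√u − r⁴ sin²2θ/(4u^{3/2}),  u = L² − r² sin²θ = 0.0421816 m².
Substituting r = 0.0738 m, L = 0.2128 m, θ = 49°: d²x/dθ² = -0.045566 m.
a = ω²·d²x/dθ² = (69.62)²·(-0.045566) = -220.86 m/s²;  |a| = 220.86 m/s².

221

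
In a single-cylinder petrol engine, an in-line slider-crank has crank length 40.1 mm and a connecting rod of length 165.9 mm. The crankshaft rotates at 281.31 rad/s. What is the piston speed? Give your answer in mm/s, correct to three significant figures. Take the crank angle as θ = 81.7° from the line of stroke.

11600

ω = 281.3 rad/s
For an in-line slider-crank, x = r cosθ + √(L² − r² sin²θ), so v = −rω sinθ·[1 + r cosθ/√(L² − r² sin²θ)].
With r = 0.0401 m, L = 0.1659 m, θ = 81.7°: √(L² − r² sin²θ) = 0.16108 m.
v = −0.0401·281.3·0.98953·[1 + 0.0401·0.14436/0.16108] = -11.564 m/s.
|v| = 11.564 m/s = 11564 mm/s.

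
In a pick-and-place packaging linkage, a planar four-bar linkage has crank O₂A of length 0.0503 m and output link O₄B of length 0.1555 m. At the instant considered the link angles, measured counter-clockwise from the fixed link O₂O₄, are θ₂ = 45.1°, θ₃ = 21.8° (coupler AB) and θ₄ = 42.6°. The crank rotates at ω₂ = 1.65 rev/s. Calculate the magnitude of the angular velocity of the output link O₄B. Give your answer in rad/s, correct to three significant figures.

ω₂ = 10.37 rad/s (from 1.65 rev/s).
Differentiating the loop-closure r₂e^{iθ₂}+r₃e^{iθ₃}=r₁+r₄e^{iθ₄} gives r₂ω₂e^{iθ₂}+r₃ω₃e^{iθ₃}=r₄ω₄e^{iθ₄}.
Eliminating the other unknown: ω₄ = r₂ω₂ sin(θ₂−θ₃) / [r₄ sin(θ₄−θ₃)].
Numerator sine = +0.39555; denominator sine = +0.35511.
Result = 0.0503·10.37·(+0.39555) / (0.1555·(+0.35511)) = +3.7354 rad/s; magnitude 3.7354 rad/s.

3.74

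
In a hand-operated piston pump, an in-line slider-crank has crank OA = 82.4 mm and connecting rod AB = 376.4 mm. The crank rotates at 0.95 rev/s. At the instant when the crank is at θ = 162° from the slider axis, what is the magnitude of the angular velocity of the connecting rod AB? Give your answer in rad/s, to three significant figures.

ω = 5.969 rad/s (converted from 0.95 rev/s).
The rod makes angle φ with the slider axis where L sinφ = r sinθ; differentiating, L cosφ·φ̇ = r ω cosθ.
L cosφ = √(L² − r² sin²θ) = 0.37554 m.
|ω_rod| = r ω |cosθ| / √(L² − r² sin²θ) = 0.0824·5.969·0.95106/0.37554 = 1.2456 rad/s.

1.25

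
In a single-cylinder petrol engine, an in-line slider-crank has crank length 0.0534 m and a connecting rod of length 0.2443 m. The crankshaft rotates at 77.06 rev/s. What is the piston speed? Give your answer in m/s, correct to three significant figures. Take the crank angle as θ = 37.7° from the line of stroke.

18.6

ω = 2π·77.1 = 484.2 rad/s
For an in-line slider-crank, x = r cosθ + √(L² − r² sin²θ), so v = −rω sinθ·[1 + r cosθ/√(L² − r² sin²θ)].
With r = 0.0534 m, L = 0.2443 m, θ = 37.7°: √(L² − r² sin²θ) = 0.24211 m.
v = −0.0534·484.2·0.61153·[1 + 0.0534·0.79122/0.24211] = -18.571 m/s.
|v| = 18.571 m/s.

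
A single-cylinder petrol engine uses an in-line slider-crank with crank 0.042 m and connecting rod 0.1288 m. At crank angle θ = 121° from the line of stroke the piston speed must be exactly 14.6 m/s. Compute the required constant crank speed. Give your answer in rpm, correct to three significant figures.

For an in-line slider-crank, |v_piston| = rω|sinθ|·[1 + r cosθ/√(L² − r² sin²θ)].
With r = 0.042 m, L = 0.1288 m, θ = 121°: the bracketed kinematic factor |dx/dθ| = 0.029704 m.
ω = v/|dx/dθ| = 14.6/0.029704 = 491.52 rad/s.
N = 60ω/(2π) = 4693.7 rpm.

4690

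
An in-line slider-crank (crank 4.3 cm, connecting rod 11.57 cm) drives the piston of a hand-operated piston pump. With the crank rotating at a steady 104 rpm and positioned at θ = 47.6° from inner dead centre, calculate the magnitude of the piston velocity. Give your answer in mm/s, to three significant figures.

ω = 2π·104/60 = 10.89 rad/s
For an in-line slider-crank, x = r cosθ + √(L² − r² sin²θ), so v = −rω sinθ·[1 + r cosθ/√(L² − r² sin²θ)].
With r = 0.043 m, L = 0.1157 m, θ = 47.6°: √(L² − r² sin²θ) = 0.11126 m.
v = −0.043·10.89·0.73846·[1 + 0.043·0.67430/0.11126] = -0.43595 m/s.
|v| = 0.43595 m/s = 435.95 mm/s.

436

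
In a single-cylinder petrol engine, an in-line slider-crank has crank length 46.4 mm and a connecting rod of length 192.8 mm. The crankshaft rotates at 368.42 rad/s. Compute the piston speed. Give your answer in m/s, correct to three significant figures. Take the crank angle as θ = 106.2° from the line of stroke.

ω = 368.4 rad/s
For an in-line slider-crank, x = r cosθ + √(L² − r² sin²θ), so v = −rω sinθ·[1 + r cosθ/√(L² − r² sin²θ)].
With r = 0.0464 m, L = 0.1928 m, θ = 106.2°: √(L² − r² sin²θ) = 0.18758 m.
v = −0.0464·368.4·0.96029·[1 + 0.0464·-0.27899/0.18758] = -15.283 m/s.
|v| = 15.283 m/s.

15.3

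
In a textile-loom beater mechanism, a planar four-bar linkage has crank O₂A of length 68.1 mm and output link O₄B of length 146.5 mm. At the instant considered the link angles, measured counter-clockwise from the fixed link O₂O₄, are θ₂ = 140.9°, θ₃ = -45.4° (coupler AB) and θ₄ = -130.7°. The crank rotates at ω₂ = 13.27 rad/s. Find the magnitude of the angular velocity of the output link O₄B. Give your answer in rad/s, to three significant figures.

0.679

ω₂ = 13.27 rad/s
Differentiating the loop-closure r₂e^{iθ₂}+r₃e^{iθ₃}=r₁+r₄e^{iθ₄} gives r₂ω₂e^{iθ₂}+r₃ω₃e^{iθ₃}=r₄ω₄e^{iθ₄}.
Eliminating the other unknown: ω₄ = r₂ω₂ sin(θ₂−θ₃) / [r₄ sin(θ₄−θ₃)].
Numerator sine = -0.10973; denominator sine = -0.99664.
Result = 0.0681·13.27·(-0.10973) / (0.1465·(-0.99664)) = +0.67918 rad/s; magnitude 0.67918 rad/s.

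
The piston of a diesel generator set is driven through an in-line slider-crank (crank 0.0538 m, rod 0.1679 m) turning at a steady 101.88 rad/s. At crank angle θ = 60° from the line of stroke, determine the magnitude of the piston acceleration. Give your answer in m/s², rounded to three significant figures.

190

ω = 101.9 rad/s
x(θ) = r cosθ + √(L² − r² sin²θ); with ω constant, a = ω²·d²x/dθ².
d²x/dθ² = −r cosθ − r²(cos2θ)/√u − r⁴ sin²2θ/(4u^{3/2}),  u = L² − r² sin²θ = 0.0260196 m².
Substituting r = 0.0538 m, L = 0.1679 m, θ = 60°: d²x/dθ² = -0.018302 m.
a = ω²·d²x/dθ² = (101.9)²·(-0.018302) = -189.97 m/s²;  |a| = 189.97 m/s².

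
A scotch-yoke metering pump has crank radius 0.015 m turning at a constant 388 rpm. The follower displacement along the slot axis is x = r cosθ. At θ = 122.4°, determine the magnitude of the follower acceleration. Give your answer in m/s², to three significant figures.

13.3

ω = 40.63 rad/s (from 388 rpm).
x = r cosθ ⇒ ẍ = −rω² cosθ (ω constant).
|a| = rω²|cosθ| = 0.015·(40.63)²·|cos 122.4°| = 13.269 m/s².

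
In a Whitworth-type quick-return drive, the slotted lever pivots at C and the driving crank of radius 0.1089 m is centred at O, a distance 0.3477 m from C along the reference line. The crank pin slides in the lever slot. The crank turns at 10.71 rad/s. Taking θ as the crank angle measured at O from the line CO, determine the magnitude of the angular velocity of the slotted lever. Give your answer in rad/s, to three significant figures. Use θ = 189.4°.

ω = 10.71 rad/s
Crank pin A relative to C: A = (d + r cosθ, r sinθ); lever angle φ = atan2(r sinθ, d + r cosθ).
Differentiating tanφ: φ̇ = rω(d cosθ + r)/(d² + r² + 2dr cosθ).
d² + r² + 2dr cosθ = |CA|² = 0.0580423 m²;  d cosθ + r = -0.23413 m.
|ω_lever| = |0.1089·10.71·-0.23413| / 0.0580423 = 4.7047 rad/s.

4.70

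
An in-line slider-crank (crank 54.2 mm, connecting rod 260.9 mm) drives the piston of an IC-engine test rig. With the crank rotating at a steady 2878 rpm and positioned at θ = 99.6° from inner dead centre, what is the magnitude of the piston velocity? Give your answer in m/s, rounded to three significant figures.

15.5

ω = 2π·2878/60 = 301.4 rad/s
For an in-line slider-crank, x = r cosθ + √(L² − r² sin²θ), so v = −rω sinθ·[1 + r cosθ/√(L² − r² sin²θ)].
With r = 0.0542 m, L = 0.2609 m, θ = 99.6°: √(L² − r² sin²θ) = 0.25537 m.
v = −0.0542·301.4·0.98600·[1 + 0.0542·-0.16677/0.25537] = -15.536 m/s.
|v| = 15.536 m/s.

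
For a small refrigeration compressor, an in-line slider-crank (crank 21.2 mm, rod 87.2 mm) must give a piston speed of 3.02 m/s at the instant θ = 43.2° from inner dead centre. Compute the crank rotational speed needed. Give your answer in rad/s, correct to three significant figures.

176

For an in-line slider-crank, |v_piston| = rω|sinθ|·[1 + r cosθ/√(L² − r² sin²θ)].
With r = 0.0212 m, L = 0.0872 m, θ = 43.2°: the bracketed kinematic factor |dx/dθ| = 0.017121 m.
ω = v/|dx/dθ| = 3.02/0.017121 = 176.39 rad/s.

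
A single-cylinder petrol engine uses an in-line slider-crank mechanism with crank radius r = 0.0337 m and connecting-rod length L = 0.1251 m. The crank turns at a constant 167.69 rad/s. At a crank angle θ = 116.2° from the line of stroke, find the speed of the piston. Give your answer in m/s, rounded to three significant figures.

4.45

ω = 167.7 rad/s
For an in-line slider-crank, x = r cosθ + √(L² − r² sin²θ), so v = −rω sinθ·[1 + r cosθ/√(L² − r² sin²θ)].
With r = 0.0337 m, L = 0.1251 m, θ = 116.2°: √(L² − r² sin²θ) = 0.12139 m.
v = −0.0337·167.7·0.89726·[1 + 0.0337·-0.44151/0.12139] = -4.4491 m/s.
|v| = 4.4491 m/s.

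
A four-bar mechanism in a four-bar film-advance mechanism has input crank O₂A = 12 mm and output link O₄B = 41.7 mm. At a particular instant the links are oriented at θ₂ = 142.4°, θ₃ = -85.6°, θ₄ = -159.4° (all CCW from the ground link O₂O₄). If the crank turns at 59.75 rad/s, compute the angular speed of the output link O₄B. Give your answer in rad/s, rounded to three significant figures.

ω₂ = 59.75 rad/s
Differentiating the loop-closure r₂e^{iθ₂}+r₃e^{iθ₃}=r₁+r₄e^{iθ₄} gives r₂ω₂e^{iθ₂}+r₃ω₃e^{iθ₃}=r₄ω₄e^{iθ₄}.
Eliminating the other unknown: ω₄ = r₂ω₂ sin(θ₂−θ₃) / [r₄ sin(θ₄−θ₃)].
Numerator sine = -0.74314; denominator sine = -0.96029.
Result = 0.012·59.75·(-0.74314) / (0.0417·(-0.96029)) = +13.306 rad/s; magnitude 13.306 rad/s.

13.3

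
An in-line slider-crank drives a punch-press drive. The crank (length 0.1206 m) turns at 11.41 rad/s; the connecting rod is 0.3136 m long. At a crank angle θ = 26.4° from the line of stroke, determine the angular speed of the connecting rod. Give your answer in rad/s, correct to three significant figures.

ω = 11.41 rad/s
The rod makes angle φ with the slider axis where L sinφ = r sinθ; differentiating, L cosφ·φ̇ = r ω cosθ.
L cosφ = √(L² − r² sin²θ) = 0.30898 m.
|ω_rod| = r ω |cosθ| / √(L² − r² sin²θ) = 0.1206·11.41·0.89571/0.30898 = 3.989 rad/s.

3.99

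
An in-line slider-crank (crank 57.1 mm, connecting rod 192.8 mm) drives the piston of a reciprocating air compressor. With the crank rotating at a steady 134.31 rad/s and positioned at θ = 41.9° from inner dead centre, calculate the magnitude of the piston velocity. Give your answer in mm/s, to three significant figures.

6270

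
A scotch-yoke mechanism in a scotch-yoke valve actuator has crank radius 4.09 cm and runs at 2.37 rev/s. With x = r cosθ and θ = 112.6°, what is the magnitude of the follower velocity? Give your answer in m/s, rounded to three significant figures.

0.562

ω = 14.89 rad/s (from 2.37 rev/s).
x = r cosθ ⇒ ẋ = −rω sinθ.
|v| = rω|sinθ| = 0.0409·14.89·|sin 112.6°| = 0.56228 m/s.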